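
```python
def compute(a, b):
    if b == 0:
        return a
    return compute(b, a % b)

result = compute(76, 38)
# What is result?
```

compute(76, 38) -> compute(38, 0) -> 38

Answer: 38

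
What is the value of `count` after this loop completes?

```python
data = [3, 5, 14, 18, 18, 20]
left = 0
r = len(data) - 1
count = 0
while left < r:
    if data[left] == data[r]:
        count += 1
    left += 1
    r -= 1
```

Count matching pairs from ends
`count` takes the values: 0

Answer: 0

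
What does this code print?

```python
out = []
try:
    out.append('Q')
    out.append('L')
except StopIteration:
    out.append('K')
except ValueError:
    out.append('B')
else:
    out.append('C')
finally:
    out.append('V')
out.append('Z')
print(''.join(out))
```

Execution trace: 'Q' (try body) → 'L' (try body, no exception) → 'C' (else) → 'V' (finally) → 'Z' (after the try/except). Output: QLCVZ

Answer: QLCVZ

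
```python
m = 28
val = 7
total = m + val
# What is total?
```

Trace:
`m = 28` → m = 28
`val = 7` → val = 7
`total = m + val` → total = 35
So total = 35

Answer: 35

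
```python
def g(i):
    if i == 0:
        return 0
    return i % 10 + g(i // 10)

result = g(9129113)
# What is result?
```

Sum of digits of 9129113: 3 + 1 + 1 + 9 + 2 + 1 + 9 = 26

Answer: 26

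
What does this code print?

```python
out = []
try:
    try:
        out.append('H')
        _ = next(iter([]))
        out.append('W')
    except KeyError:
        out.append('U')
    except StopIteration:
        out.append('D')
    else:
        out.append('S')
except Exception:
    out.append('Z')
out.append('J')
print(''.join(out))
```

Execution trace: 'H' (inner try body) → 'D' (inner except StopIteration) → 'J' (after the try/except). Output: HDJ

Answer: HDJ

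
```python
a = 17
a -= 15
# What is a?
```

Trace:
`a = 17` → a = 17
`a -= 15` → a = 2
So a = 2

Answer: 2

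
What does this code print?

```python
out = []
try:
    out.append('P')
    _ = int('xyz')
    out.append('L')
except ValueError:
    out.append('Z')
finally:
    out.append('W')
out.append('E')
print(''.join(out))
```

Execution trace: 'P' (try body) → 'Z' (except ValueError) → 'W' (finally) → 'E' (after the try/except). Output: PZWE

Answer: PZWE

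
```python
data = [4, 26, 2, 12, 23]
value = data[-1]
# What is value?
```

Trace:
`data = [4, 26, 2, 12, 23]` → data = [4, 26, 2, 12, 23]
`value = data[-1]` → value = 23
So value = 23

Answer: 23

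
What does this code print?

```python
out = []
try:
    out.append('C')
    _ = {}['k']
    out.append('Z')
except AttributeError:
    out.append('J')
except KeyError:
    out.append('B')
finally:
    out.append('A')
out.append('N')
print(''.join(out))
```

Execution trace: 'C' (try body) → 'B' (except KeyError) → 'A' (finally) → 'N' (after the try/except). Output: CBAN

Answer: CBAN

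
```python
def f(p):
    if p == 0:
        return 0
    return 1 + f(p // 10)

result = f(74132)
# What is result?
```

Count of digits of 74132: 5

Answer: 5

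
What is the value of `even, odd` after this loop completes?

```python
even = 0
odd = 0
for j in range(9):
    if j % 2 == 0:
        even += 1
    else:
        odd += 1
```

Count evens and odds in range(9)
`even, odd` takes the values: (0, 0) → (1, 0) → (1, 1) → (2, 1) → (2, 2) → (3, 2) → (3, 3) → (4, 3) → (4, 4) → (5, 4)

Answer: 5, 4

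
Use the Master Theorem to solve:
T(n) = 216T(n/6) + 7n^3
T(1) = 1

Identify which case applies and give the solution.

a=216, b=6, f(n)=7n^3. log_6(216) = 3. Since c=3 = 3, Case 2 applies: T(n) = Θ(n^log_b(a) · log n) = O(n^3 log n).

Answer: O(n^3 log n) - Case 2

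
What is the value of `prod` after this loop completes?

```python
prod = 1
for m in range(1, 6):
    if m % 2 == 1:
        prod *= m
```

Product of odd numbers 1 to 5
`prod` takes the values: 1 → 3 → 15

Answer: 15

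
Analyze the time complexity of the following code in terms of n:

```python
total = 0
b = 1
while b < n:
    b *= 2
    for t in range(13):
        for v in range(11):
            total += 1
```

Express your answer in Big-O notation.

Each loop level contributes: log n × 1 × 1. Multiplying the contributions gives O(log n).

Answer: O(log n)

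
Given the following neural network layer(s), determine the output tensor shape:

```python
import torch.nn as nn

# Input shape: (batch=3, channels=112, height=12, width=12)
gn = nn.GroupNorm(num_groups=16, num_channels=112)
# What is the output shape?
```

Input: (3, 112, 12, 12) -> Output: (3, 112, 12, 12)

Answer: (3, 112, 12, 12)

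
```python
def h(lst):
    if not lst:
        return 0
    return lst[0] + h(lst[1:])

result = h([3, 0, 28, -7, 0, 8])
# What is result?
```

3 + 0 + 28 + (-7) + 0 + 8 + 0 = 32

Answer: 32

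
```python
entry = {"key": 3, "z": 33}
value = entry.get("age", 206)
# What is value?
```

Trace:
`entry = {"key": 3, "z": 33}` → entry = {'key': 3, 'z': 33}
`value = entry.get("age", 206)` → value = 206
So value = 206

Answer: 206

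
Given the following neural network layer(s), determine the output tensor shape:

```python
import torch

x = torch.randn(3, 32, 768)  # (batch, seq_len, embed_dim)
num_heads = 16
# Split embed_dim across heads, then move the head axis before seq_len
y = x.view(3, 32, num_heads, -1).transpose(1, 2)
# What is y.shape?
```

Input: (3, 32, 768) -> head_dim = 768 // 16 = 48; after view: (3, 32, 16, 48) -> after transpose(1, 2): (3, 16, 32, 48) -> Output: (3, 16, 32, 48)

Answer: (3, 16, 32, 48)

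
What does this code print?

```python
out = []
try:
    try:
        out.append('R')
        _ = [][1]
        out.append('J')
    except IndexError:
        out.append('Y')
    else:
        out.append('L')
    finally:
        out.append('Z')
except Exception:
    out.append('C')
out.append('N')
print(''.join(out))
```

Execution trace: 'R' (inner try body) → 'Y' (inner except IndexError) → 'Z' (inner finally) → 'N' (after the try/except). Output: RYZN

Answer: RYZN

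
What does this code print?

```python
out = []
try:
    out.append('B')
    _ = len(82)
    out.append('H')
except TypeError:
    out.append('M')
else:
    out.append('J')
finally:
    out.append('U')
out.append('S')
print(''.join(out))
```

Execution trace: 'B' (try body) → 'M' (except TypeError) → 'U' (finally) → 'S' (after the try/except). Output: BMUS

Answer: BMUS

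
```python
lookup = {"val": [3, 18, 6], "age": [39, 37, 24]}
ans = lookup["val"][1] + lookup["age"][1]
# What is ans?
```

Trace:
`lookup = {"val": [3, 18, 6], "age": [39, 37, 24]}` → lookup = {'val': [3, 18, 6], 'age': [39, 37, 24]}
`ans = lookup["val"][1] + lookup["age"][1]` → ans = 55
So ans = 55

Answer: 55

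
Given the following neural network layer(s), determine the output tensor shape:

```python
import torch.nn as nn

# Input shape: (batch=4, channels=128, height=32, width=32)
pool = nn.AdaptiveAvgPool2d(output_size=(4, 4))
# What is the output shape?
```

Input: (4, 128, 32, 32) -> Output: (4, 128, 4, 4)

Answer: (4, 128, 4, 4)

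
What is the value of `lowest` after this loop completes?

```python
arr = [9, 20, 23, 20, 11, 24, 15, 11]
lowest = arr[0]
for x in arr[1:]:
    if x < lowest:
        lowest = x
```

Minimum of [9, 20, 23, 20, 11, 24, 15, 11]
`lowest` takes the values: 9

Answer: 9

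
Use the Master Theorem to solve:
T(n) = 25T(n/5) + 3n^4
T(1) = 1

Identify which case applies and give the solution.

a=25, b=5, f(n)=3n^4. log_5(25) = 2. Since c=4 > 2 and the regularity condition holds (25(n/5)^4 = (25/5^4)n^4 with 25/5^4 < 1), Case 3 applies: T(n) = Θ(f(n)) = O(n^4).

Answer: O(n^4) - Case 3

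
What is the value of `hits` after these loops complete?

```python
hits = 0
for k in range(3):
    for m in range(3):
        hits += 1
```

3 * 3 = 9
`hits` takes the values: 0 → 1 → 2 → 3 → 4 → 5 → 6 → 7 → 8 → 9

Answer: 9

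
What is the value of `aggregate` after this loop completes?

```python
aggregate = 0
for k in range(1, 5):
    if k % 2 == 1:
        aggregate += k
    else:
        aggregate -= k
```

Add odd, subtract even
`aggregate` takes the values: 0 → 1 → -1 → 2 → -2

Answer: -2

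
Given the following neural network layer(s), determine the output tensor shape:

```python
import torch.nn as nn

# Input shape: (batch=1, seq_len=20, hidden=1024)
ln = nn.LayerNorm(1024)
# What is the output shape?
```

Input: (1, 20, 1024) -> Output: (1, 20, 1024)

Answer: (1, 20, 1024)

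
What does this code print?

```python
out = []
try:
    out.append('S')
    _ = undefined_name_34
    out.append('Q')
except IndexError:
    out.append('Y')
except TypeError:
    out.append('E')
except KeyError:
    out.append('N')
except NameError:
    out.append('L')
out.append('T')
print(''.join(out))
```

Execution trace: 'S' (try body) → 'L' (except NameError) → 'T' (after the try/except). Output: SLT

Answer: SLT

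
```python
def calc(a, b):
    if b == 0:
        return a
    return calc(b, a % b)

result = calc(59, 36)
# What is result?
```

calc(59, 36) -> calc(36, 23) -> calc(23, 13) -> calc(13, 10) -> calc(10, 3) -> calc(3, 1) -> calc(1, 0) -> 1

Answer: 1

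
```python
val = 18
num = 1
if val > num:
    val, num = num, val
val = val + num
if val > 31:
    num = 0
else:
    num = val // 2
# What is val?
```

Trace:
`val = 18` → val = 18
`num = 1` → num = 1
`if val > num: ...` → val > num is True → val = 1; num = 18
`val = val + num` → val = 19
`if val > 31: ...` → val > 31 is False, take else branch → num = 9
So val = 19

Answer: 19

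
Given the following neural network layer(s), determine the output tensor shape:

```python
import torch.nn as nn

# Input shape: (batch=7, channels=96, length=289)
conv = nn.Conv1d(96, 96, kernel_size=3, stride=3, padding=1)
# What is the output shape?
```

Input: (7, 96, 289) -> Output: (7, 96, 97)

Answer: (7, 96, 97)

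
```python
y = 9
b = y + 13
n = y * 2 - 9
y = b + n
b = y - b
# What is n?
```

Trace:
`y = 9` → y = 9
`b = y + 13` → b = 22
`n = y * 2 - 9` → n = 9
`y = b + n` → y = 31
`b = y - b` → b = 9
So n = 9

Answer: 9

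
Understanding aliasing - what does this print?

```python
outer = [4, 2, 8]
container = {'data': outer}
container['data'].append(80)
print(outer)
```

Key concept: dict holds reference to list.
Step by step:
`outer = [4, 2, 8]` → outer = [4, 2, 8]
`container = {'data': outer}` → container = {'data': [4, 2, 8]}
`container['data'].append(80)` → outer = [4, 2, 8, 80]; container = {'data': [4, 2, 8, 80]}
`print(outer)` → prints [4, 2, 8, 80]

Answer: [4, 2, 8, 80]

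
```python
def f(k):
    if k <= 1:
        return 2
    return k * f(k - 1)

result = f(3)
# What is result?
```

f(3) = 3 * 2 * 2 = 12

Answer: 12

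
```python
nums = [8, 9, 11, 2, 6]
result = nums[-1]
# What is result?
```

Trace:
`nums = [8, 9, 11, 2, 6]` → nums = [8, 9, 11, 2, 6]
`result = nums[-1]` → result = 6
So result = 6

Answer: 6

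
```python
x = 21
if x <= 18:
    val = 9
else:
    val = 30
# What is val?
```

Trace:
`x = 21` → x = 21
`if x <= 18: ...` → x <= 18 is False, take else branch → val = 30
So val = 30

Answer: 30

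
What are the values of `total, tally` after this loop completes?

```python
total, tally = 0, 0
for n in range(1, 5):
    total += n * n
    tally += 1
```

Sum of squares and count
`total, tally` takes the values: (0, 0) → (1, 0) → (1, 1) → (5, 1) → (5, 2) → (14, 2) → (14, 3) → (30, 3) → (30, 4)

Answer: 30, 4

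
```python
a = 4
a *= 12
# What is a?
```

Trace:
`a = 4` → a = 4
`a *= 12` → a = 48
So a = 48

Answer: 48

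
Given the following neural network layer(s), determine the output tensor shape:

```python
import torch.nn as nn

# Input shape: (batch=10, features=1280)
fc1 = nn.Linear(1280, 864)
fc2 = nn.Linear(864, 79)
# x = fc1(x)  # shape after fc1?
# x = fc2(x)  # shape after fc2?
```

Input: (10, 1280) -> after fc1: (10, 864) -> Output: (10, 79)

Answer: (10, 79)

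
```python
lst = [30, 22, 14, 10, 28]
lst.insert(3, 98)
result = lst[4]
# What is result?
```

Trace:
`lst = [30, 22, 14, 10, 28]` → lst = [30, 22, 14, 10, 28]
`lst.insert(3, 98)` → lst = [30, 22, 14, 98, 10, 28]
`result = lst[4]` → result = 10
So result = 10

Answer: 10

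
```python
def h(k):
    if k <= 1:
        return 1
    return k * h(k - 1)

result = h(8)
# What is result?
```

h(8) = 8 * 7 * 6 * 5 * 4 * 3 * 2 * 1 = 40320

Answer: 40320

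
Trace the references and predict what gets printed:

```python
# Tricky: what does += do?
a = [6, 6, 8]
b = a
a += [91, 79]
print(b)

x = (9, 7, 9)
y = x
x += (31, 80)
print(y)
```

Key concept: += behavior differs for mutable vs immutable.
Step by step:
`a = [6, 6, 8]` → a = [6, 6, 8]
`b = a` → b = [6, 6, 8] (same object as a)
`a += [91, 79]` → a = [6, 6, 8, 91, 79] (same object as b); b = [6, 6, 8, 91, 79] (same object as a)
`print(b)` → prints [6, 6, 8, 91, 79]
`x = (9, 7, 9)` → x = (9, 7, 9)
`y = x` → y = (9, 7, 9)
`x += (31, 80)` → x = (9, 7, 9, 31, 80)
`print(y)` → prints (9, 7, 9)

Answer:
[6, 6, 8, 91, 79]
(9, 7, 9)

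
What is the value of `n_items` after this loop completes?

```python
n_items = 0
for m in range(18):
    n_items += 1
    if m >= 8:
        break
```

Loop breaks when m reaches 8, n_items is 9
`n_items` takes the values: 0 → 1 → 2 → 3 → 4 → 5 → 6 → 7 → 8 → 9

Answer: 9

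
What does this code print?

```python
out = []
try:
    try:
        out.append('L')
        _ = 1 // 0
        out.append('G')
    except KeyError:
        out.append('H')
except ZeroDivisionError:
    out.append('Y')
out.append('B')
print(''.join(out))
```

Execution trace: 'L' (try body) → 'Y' (outer except ZeroDivisionError) → 'B' (after the try/except). Output: LYB

Answer: LYB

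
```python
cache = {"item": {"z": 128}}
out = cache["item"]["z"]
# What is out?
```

Trace:
`cache = {"item": {"z": 128}}` → cache = {'item': {'z': 128}}
`out = cache["item"]["z"]` → out = 128
So out = 128

Answer: 128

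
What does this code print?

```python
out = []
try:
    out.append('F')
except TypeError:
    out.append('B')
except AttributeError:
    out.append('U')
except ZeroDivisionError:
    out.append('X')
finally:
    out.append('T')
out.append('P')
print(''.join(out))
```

Execution trace: 'F' (try body, no exception) → 'T' (finally) → 'P' (after the try/except). Output: FTP

Answer: FTP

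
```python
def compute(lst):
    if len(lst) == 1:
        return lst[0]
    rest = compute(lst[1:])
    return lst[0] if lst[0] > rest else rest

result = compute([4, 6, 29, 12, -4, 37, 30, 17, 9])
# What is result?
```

Recursive max over [4, 6, 29, 12, -4, 37, 30, 17, 9] = 37

Answer: 37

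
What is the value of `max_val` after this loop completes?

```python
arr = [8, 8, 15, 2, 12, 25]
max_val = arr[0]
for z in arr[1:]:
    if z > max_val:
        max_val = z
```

Maximum of [8, 8, 15, 2, 12, 25]
`max_val` takes the values: 8 → 15 → 25

Answer: 25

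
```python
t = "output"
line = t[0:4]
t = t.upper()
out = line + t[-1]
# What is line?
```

Trace:
`t = "output"` → t = 'output'
`line = t[0:4]` → line = 'outp'
`t = t.upper()` → t = 'OUTPUT'
`out = line + t[-1]` → out = 'outpT'
So line = 'outp'

Answer: 'outp'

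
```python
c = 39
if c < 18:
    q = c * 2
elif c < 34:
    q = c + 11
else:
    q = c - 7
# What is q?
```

Trace:
`c = 39` → c = 39
`if c < 18: ...` → c < 18 is False, c < 34 is False, take else branch → q = 32
So q = 32

Answer: 32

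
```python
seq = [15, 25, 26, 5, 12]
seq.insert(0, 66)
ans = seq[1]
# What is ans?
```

Trace:
`seq = [15, 25, 26, 5, 12]` → seq = [15, 25, 26, 5, 12]
`seq.insert(0, 66)` → seq = [66, 15, 25, 26, 5, 12]
`ans = seq[1]` → ans = 15
So ans = 15

Answer: 15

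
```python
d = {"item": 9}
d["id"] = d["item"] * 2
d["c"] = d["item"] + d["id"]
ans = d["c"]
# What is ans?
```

Trace:
`d = {"item": 9}` → d = {'item': 9}
`d["id"] = d["item"] * 2` → d = {'item': 9, 'id': 18}
`d["c"] = d["item"] + d["id"]` → d = {'item': 9, 'id': 18, 'c': 27}
`ans = d["c"]` → ans = 27
So ans = 27

Answer: 27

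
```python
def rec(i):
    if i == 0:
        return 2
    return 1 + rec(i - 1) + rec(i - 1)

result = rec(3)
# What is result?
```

rec(i) = 1 + 2·rec(i-1), rec(0)=2. Closed form: (2+1)·2^3 - 1 = 23.

Answer: 23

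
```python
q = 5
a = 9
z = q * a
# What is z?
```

Trace:
`q = 5` → q = 5
`a = 9` → a = 9
`z = q * a` → z = 45
So z = 45

Answer: 45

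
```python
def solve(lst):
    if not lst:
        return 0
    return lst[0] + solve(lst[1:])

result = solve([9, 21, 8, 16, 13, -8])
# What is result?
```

9 + 21 + 8 + 16 + 13 + (-8) + 0 = 59

Answer: 59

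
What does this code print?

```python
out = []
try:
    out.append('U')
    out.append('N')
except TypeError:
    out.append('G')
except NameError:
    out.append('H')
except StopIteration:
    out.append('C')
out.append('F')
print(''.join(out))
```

Execution trace: 'U' (try body) → 'N' (try body, no exception) → 'F' (after the try/except). Output: UNF

Answer: UNF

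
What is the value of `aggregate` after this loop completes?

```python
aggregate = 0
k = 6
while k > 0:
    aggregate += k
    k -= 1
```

Sum 6 down to 1
`aggregate` takes the values: 0 → 6 → 11 → 15 → 18 → 20 → 21

Answer: 21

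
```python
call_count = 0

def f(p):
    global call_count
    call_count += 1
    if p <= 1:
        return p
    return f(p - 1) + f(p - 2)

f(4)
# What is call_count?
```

Calls(p) = 1 + Calls(p-1) + Calls(p-2); Calls(0)=Calls(1)=1. For p=4 this gives 9.

Answer: 9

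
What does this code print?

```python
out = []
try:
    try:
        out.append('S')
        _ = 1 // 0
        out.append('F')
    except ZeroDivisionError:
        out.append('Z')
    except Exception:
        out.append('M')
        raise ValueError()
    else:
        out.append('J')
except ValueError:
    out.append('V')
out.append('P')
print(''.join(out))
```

Execution trace: 'S' (inner try body) → 'Z' (inner except ZeroDivisionError) → 'P' (after the try/except). Output: SZP

Answer: SZP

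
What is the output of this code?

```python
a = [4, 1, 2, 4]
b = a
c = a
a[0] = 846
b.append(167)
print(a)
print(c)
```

Key concept: multiple aliases.
Step by step:
`a = [4, 1, 2, 4]` → a = [4, 1, 2, 4]
`b = a` → b = [4, 1, 2, 4] (same object as a)
`c = a` → c = [4, 1, 2, 4] (same object as a, b)
`a[0] = 846` → a = [846, 1, 2, 4] (same object as b, c); b = [846, 1, 2, 4] (same object as a, c); c = [846, 1, 2, 4] (same object as a, b)
`b.append(167)` → a = [846, 1, 2, 4, 167] (same object as b, c); b = [846, 1, 2, 4, 167] (same object as a, c); c = [846, 1, 2, 4, 167] (same object as a, b)
`print(a)` → prints [846, 1, 2, 4, 167]
`print(c)` → prints [846, 1, 2, 4, 167]

Answer:
[846, 1, 2, 4, 167]
[846, 1, 2, 4, 167]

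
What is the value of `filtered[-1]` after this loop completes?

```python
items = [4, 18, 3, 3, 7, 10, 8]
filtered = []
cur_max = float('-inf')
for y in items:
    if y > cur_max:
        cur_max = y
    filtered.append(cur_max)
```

Running max ends at 18
`filtered` takes the values: [] → [4] → [4, 18] → [4, 18, 18] → [4, 18, 18, 18] → [4, 18, 18, 18, 18] → [4, 18, 18, 18, 18, 18] → [4, 18, 18, 18, 18, 18, 18]
So `filtered[-1]` = 18

Answer: 18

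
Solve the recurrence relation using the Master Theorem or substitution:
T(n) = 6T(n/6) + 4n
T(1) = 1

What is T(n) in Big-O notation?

By Master Theorem: a=6, b=6, f(n)=4n. Since log_6(6) = 1 and f(n) = Θ(n^1), Case 2 applies. T(n) = O(n log n).

Answer: O(n log n)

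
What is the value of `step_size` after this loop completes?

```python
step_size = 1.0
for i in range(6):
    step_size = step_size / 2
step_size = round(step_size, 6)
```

Halving LR 6 times: 1 / 2^6
`step_size` takes the values: 1.0 → 0.5 → 0.25 → 0.125 → 0.0625 → 0.03125 → 0.015625

Answer: 0.015625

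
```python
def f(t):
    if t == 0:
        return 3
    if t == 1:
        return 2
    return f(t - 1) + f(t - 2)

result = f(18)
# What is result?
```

Build up from base cases: f(0)=3, f(1)=2, f(2)=5, f(3)=7, f(4)=12, f(5)=19, f(6)=31, ..., f(18)=9959

Answer: 9959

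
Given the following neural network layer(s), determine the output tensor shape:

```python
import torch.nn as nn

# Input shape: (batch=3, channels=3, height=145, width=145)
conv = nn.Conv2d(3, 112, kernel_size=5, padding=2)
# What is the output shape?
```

Input: (3, 3, 145, 145) -> Output: (3, 112, 145, 145)

Answer: (3, 112, 145, 145)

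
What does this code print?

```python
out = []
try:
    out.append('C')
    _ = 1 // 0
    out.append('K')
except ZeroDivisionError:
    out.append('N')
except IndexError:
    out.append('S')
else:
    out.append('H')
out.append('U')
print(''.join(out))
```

Execution trace: 'C' (try body) → 'N' (except ZeroDivisionError) → 'U' (after the try/except). Output: CNU

Answer: CNU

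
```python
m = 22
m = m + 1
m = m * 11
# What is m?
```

Trace:
`m = 22` → m = 22
`m = m + 1` → m = 23
`m = m * 11` → m = 253
So m = 253

Answer: 253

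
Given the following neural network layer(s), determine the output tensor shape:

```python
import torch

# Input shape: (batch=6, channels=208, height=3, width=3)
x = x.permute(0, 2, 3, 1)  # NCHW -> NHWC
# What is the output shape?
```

Input: (6, 208, 3, 3) -> Output: (6, 3, 3, 208)

Answer: (6, 3, 3, 208)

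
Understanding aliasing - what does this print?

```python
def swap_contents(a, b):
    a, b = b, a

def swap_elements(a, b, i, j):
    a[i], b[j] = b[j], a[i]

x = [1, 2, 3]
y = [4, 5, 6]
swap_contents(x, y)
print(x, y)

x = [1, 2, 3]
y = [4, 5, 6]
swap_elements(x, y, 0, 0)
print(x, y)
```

Key concept: parameter rebinding vs mutation.
Step by step:
`x = [1, 2, 3]` → x = [1, 2, 3]
`y = [4, 5, 6]` → y = [4, 5, 6]
`swap_contents(x, y)` → no visible change to tracked variables
`print(x, y)` → prints [1, 2, 3] [4, 5, 6]
`x = [1, 2, 3]` → x = [1, 2, 3]
`y = [4, 5, 6]` → y = [4, 5, 6]
`swap_elements(x, y, 0, 0)` → x = [4, 2, 3]; y = [1, 5, 6]
`print(x, y)` → prints [4, 2, 3] [1, 5, 6]

Answer:
[1, 2, 3] [4, 5, 6]
[4, 2, 3] [1, 5, 6]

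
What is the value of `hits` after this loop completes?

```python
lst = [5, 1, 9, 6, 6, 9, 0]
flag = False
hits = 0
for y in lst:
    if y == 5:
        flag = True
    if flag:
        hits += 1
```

Count elements after first 5 in [5, 1, 9, 6, 6, 9, 0]
`hits` takes the values: 0 → 1 → 2 → 3 → 4 → 5 → 6 → 7

Answer: 7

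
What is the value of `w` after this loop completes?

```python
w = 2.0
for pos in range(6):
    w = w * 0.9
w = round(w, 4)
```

Exponential decay: 2.0 * 0.9^6
`w` takes the values: 2.0 → 1.8 → 1.62 → 1.458 → 1.3122 → 1.18098 → 1.062882 → 1.0629

Answer: 1.0629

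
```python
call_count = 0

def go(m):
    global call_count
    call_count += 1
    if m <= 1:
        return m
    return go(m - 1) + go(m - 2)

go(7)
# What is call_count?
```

Calls(m) = 1 + Calls(m-1) + Calls(m-2); Calls(0)=Calls(1)=1. For m=7 this gives 41.

Answer: 41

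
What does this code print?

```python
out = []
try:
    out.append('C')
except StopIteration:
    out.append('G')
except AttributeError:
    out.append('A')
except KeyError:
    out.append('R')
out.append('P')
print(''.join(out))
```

Execution trace: 'C' (try body, no exception) → 'P' (after the try/except). Output: CP

Answer: CP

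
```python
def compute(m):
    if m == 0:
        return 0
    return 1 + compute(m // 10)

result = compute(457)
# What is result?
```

Count of digits of 457: 3

Answer: 3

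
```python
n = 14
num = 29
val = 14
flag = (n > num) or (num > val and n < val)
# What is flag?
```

Trace:
`n = 14` → n = 14
`num = 29` → num = 29
`val = 14` → val = 14
`flag = (n > num) or (num > val and n < val)` → flag = False
So flag = False

Answer: False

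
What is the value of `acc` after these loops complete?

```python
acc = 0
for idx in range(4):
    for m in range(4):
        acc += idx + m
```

Sum of all idx+m for idx,m in 4x4
`acc` takes the values: 0 → 1 → 3 → 6 → 7 → 9 → 12 → 16 → 18 → 21 → 25 → 30 → 33 → 37 → 42 → 48

Answer: 48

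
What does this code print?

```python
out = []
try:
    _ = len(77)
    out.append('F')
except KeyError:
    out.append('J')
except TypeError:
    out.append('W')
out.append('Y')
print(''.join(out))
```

Execution trace: 'W' (except TypeError) → 'Y' (after the try/except). Output: WY

Answer: WY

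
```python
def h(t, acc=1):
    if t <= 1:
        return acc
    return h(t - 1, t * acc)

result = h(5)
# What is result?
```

Accumulator trace (n, acc): (5, 1) -> (4, 5) -> (3, 20) -> (2, 60) -> (1, 120) -> return 120

Answer: 120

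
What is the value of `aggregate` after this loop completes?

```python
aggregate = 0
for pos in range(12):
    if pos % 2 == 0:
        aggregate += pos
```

Sum of even numbers 0 to 11
`aggregate` takes the values: 0 → 2 → 6 → 12 → 20 → 30

Answer: 30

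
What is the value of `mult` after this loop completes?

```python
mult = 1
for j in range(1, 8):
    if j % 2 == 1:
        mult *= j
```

Product of odd numbers 1 to 7
`mult` takes the values: 1 → 3 → 15 → 105

Answer: 105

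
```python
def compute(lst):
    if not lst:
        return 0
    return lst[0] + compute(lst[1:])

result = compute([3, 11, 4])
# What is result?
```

3 + 11 + 4 + 0 = 18

Answer: 18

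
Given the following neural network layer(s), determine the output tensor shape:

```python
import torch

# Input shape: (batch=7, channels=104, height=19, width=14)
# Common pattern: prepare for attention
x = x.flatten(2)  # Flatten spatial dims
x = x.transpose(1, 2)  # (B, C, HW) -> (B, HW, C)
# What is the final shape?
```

Input: (7, 104, 19, 14) -> after flatten(2): (7, 104, 266) -> Output: (7, 266, 104)

Answer: (7, 266, 104)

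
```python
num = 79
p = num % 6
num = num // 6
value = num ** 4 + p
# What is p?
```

Trace:
`num = 79` → num = 79
`p = num % 6` → p = 1
`num = num // 6` → num = 13
`value = num ** 4 + p` → value = 28562
So p = 1

Answer: 1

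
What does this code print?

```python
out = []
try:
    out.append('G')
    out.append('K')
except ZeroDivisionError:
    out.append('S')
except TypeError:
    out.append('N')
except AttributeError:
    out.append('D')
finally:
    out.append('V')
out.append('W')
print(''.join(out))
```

Execution trace: 'G' (try body) → 'K' (try body, no exception) → 'V' (finally) → 'W' (after the try/except). Output: GKVW

Answer: GKVW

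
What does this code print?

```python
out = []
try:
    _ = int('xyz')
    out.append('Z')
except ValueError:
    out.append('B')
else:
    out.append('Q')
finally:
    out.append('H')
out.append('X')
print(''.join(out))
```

Execution trace: 'B' (except ValueError) → 'H' (finally) → 'X' (after the try/except). Output: BHX

Answer: BHX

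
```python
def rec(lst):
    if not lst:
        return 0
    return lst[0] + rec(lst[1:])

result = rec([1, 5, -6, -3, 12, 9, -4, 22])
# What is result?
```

1 + 5 + (-6) + (-3) + 12 + 9 + (-4) + 22 + 0 = 36

Answer: 36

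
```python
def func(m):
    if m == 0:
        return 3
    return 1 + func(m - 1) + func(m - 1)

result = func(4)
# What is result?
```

func(m) = 1 + 2·func(m-1), func(0)=3. Closed form: (3+1)·2^4 - 1 = 63.

Answer: 63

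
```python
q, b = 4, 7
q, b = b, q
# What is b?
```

Trace:
`q, b = 4, 7` → q = 4; b = 7
`q, b = b, q` → q = 7; b = 4
So b = 4

Answer: 4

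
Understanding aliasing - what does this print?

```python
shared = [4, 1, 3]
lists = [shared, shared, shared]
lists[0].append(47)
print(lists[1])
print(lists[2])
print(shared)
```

Key concept: list of same reference.
Step by step:
`shared = [4, 1, 3]` → shared = [4, 1, 3]
`lists = [shared, shared, shared]` → lists = [[4, 1, 3], [4, 1, 3], [4, 1, 3]]
`lists[0].append(47)` → shared = [4, 1, 3, 47]; lists = [[4, 1, 3, 47], [4, 1, 3, 47], [4, 1, 3, 47]]
`print(lists[1])` → prints [4, 1, 3, 47]
`print(lists[2])` → prints [4, 1, 3, 47]
`print(shared)` → prints [4, 1, 3, 47]

Answer:
[4, 1, 3, 47]
[4, 1, 3, 47]
[4, 1, 3, 47]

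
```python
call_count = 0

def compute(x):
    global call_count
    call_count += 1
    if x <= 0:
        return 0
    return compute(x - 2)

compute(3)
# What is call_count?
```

Linear recursion stepping by 2: 3 calls from x=3 down to ≤0.

Answer: 3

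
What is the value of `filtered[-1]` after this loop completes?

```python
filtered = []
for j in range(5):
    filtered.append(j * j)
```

Last element of squares 0 to 4
`filtered` takes the values: [] → [0] → [0, 1] → [0, 1, 4] → [0, 1, 4, 9] → [0, 1, 4, 9, 16]
So `filtered[-1]` = 16

Answer: 16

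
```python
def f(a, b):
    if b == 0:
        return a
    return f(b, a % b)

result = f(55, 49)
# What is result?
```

f(55, 49) -> f(49, 6) -> f(6, 1) -> f(1, 0) -> 1

Answer: 1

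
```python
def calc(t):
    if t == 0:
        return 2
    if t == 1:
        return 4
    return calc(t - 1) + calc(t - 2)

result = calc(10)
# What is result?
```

Build up from base cases: calc(0)=2, calc(1)=4, calc(2)=6, calc(3)=10, calc(4)=16, calc(5)=26, calc(6)=42, ..., calc(10)=288

Answer: 288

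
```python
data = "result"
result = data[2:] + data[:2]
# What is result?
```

Trace:
`data = "result"` → data = 'result'
`result = data[2:] + data[:2]` → result = 'sultre'
So result = 'sultre'

Answer: 'sultre'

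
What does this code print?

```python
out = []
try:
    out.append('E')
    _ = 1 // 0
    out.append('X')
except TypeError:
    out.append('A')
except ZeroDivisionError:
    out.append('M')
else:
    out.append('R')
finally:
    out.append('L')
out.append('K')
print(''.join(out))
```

Execution trace: 'E' (try body) → 'M' (except ZeroDivisionError) → 'L' (finally) → 'K' (after the try/except). Output: EMLK

Answer: EMLK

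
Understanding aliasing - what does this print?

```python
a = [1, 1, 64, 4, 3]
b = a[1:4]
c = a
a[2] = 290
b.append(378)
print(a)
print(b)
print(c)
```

Key concept: slice vs alias.
Step by step:
`a = [1, 1, 64, 4, 3]` → a = [1, 1, 64, 4, 3]
`b = a[1:4]` → b = [1, 64, 4]
`c = a` → c = [1, 1, 64, 4, 3] (same object as a)
`a[2] = 290` → a = [1, 1, 290, 4, 3] (same object as c); c = [1, 1, 290, 4, 3] (same object as a)
`b.append(378)` → b = [1, 64, 4, 378]
`print(a)` → prints [1, 1, 290, 4, 3]
`print(b)` → prints [1, 64, 4, 378]
`print(c)` → prints [1, 1, 290, 4, 3]

Answer:
[1, 1, 290, 4, 3]
[1, 64, 4, 378]
[1, 1, 290, 4, 3]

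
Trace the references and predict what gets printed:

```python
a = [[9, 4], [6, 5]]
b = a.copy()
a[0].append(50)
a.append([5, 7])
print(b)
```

Key concept: shallow copy with nested lists.
Step by step:
`a = [[9, 4], [6, 5]]` → a = [[9, 4], [6, 5]]
`b = a.copy()` → b = [[9, 4], [6, 5]]
`a[0].append(50)` → a = [[9, 4, 50], [6, 5]]; b = [[9, 4, 50], [6, 5]]
`a.append([5, 7])` → a = [[9, 4, 50], [6, 5], [5, 7]]
`print(b)` → prints [[9, 4, 50], [6, 5]]

Answer: [[9, 4, 50], [6, 5]]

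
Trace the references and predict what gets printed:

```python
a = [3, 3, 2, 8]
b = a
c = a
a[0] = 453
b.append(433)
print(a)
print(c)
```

Key concept: multiple aliases.
Step by step:
`a = [3, 3, 2, 8]` → a = [3, 3, 2, 8]
`b = a` → b = [3, 3, 2, 8] (same object as a)
`c = a` → c = [3, 3, 2, 8] (same object as a, b)
`a[0] = 453` → a = [453, 3, 2, 8] (same object as b, c); b = [453, 3, 2, 8] (same object as a, c); c = [453, 3, 2, 8] (same object as a, b)
`b.append(433)` → a = [453, 3, 2, 8, 433] (same object as b, c); b = [453, 3, 2, 8, 433] (same object as a, c); c = [453, 3, 2, 8, 433] (same object as a, b)
`print(a)` → prints [453, 3, 2, 8, 433]
`print(c)` → prints [453, 3, 2, 8, 433]

Answer:
[453, 3, 2, 8, 433]
[453, 3, 2, 8, 433]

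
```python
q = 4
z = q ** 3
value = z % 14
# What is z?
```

Trace:
`q = 4` → q = 4
`z = q ** 3` → z = 64
`value = z % 14` → value = 8
So z = 64

Answer: 64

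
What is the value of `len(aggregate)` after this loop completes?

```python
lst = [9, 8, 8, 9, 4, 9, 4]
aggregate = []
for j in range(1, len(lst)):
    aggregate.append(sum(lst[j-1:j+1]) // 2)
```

Number of 2-element averages
`aggregate` takes the values: [] → [8] → [8, 8] → [8, 8, 8] → [8, 8, 8, 6] → [8, 8, 8, 6, 6] → [8, 8, 8, 6, 6, 6]
So `len(aggregate)` = 6

Answer: 6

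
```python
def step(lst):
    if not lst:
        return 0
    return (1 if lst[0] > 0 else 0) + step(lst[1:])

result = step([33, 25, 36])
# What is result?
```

Count of positive elements in [33, 25, 36] = 3

Answer: 3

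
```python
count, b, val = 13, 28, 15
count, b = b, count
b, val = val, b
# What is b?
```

Trace:
`count, b, val = 13, 28, 15` → count = 13; b = 28; val = 15
`count, b = b, count` → count = 28; b = 13
`b, val = val, b` → b = 15; val = 13
So b = 15

Answer: 15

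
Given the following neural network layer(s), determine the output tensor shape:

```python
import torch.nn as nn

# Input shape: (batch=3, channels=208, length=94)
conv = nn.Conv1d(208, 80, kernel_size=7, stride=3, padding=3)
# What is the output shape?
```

Input: (3, 208, 94) -> Output: (3, 80, 32)

Answer: (3, 80, 32)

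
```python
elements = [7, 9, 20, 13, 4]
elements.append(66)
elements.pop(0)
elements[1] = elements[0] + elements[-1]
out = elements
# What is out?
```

Trace:
`elements = [7, 9, 20, 13, 4]` → elements = [7, 9, 20, 13, 4]
`elements.append(66)` → elements = [7, 9, 20, 13, 4, 66]
`elements.pop(0)` → elements = [9, 20, 13, 4, 66]
`elements[1] = elements[0] + elements[-1]` → elements = [9, 75, 13, 4, 66]
`out = elements` → out = [9, 75, 13, 4, 66]
So out = [9, 75, 13, 4, 66]

Answer: [9, 75, 13, 4, 66]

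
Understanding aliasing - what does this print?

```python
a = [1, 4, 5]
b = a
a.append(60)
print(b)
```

Key concept: basic list aliasing.
Step by step:
`a = [1, 4, 5]` → a = [1, 4, 5]
`b = a` → b = [1, 4, 5] (same object as a)
`a.append(60)` → a = [1, 4, 5, 60] (same object as b); b = [1, 4, 5, 60] (same object as a)
`print(b)` → prints [1, 4, 5, 60]

Answer: [1, 4, 5, 60]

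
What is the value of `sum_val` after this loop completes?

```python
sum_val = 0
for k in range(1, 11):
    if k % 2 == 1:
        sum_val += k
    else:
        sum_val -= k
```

Add odd, subtract even
`sum_val` takes the values: 0 → 1 → -1 → 2 → -2 → 3 → -3 → 4 → -4 → 5 → -5

Answer: -5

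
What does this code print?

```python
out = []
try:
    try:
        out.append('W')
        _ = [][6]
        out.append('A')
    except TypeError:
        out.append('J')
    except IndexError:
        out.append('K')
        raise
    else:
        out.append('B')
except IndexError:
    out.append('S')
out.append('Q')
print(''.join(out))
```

Execution trace: 'W' (inner try body) → 'K' (inner except IndexError) → 'S' (outer except IndexError) → 'Q' (after the try/except). Output: WKSQ

Answer: WKSQ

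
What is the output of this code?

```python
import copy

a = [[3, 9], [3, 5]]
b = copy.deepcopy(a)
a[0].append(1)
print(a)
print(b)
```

Key concept: deep copy is fully independent.
Step by step:
`a = [[3, 9], [3, 5]]` → a = [[3, 9], [3, 5]]
`b = copy.deepcopy(a)` → b = [[3, 9], [3, 5]]
`a[0].append(1)` → a = [[3, 9, 1], [3, 5]]
`print(a)` → prints [[3, 9, 1], [3, 5]]
`print(b)` → prints [[3, 9], [3, 5]]

Answer:
[[3, 9, 1], [3, 5]]
[[3, 9], [3, 5]]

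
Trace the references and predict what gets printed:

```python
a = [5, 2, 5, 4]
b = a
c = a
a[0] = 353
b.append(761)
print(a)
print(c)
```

Key concept: multiple aliases.
Step by step:
`a = [5, 2, 5, 4]` → a = [5, 2, 5, 4]
`b = a` → b = [5, 2, 5, 4] (same object as a)
`c = a` → c = [5, 2, 5, 4] (same object as a, b)
`a[0] = 353` → a = [353, 2, 5, 4] (same object as b, c); b = [353, 2, 5, 4] (same object as a, c); c = [353, 2, 5, 4] (same object as a, b)
`b.append(761)` → a = [353, 2, 5, 4, 761] (same object as b, c); b = [353, 2, 5, 4, 761] (same object as a, c); c = [353, 2, 5, 4, 761] (same object as a, b)
`print(a)` → prints [353, 2, 5, 4, 761]
`print(c)` → prints [353, 2, 5, 4, 761]

Answer:
[353, 2, 5, 4, 761]
[353, 2, 5, 4, 761]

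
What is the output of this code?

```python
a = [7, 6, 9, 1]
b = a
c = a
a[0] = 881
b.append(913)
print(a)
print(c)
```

Key concept: multiple aliases.
Step by step:
`a = [7, 6, 9, 1]` → a = [7, 6, 9, 1]
`b = a` → b = [7, 6, 9, 1] (same object as a)
`c = a` → c = [7, 6, 9, 1] (same object as a, b)
`a[0] = 881` → a = [881, 6, 9, 1] (same object as b, c); b = [881, 6, 9, 1] (same object as a, c); c = [881, 6, 9, 1] (same object as a, b)
`b.append(913)` → a = [881, 6, 9, 1, 913] (same object as b, c); b = [881, 6, 9, 1, 913] (same object as a, c); c = [881, 6, 9, 1, 913] (same object as a, b)
`print(a)` → prints [881, 6, 9, 1, 913]
`print(c)` → prints [881, 6, 9, 1, 913]

Answer:
[881, 6, 9, 1, 913]
[881, 6, 9, 1, 913]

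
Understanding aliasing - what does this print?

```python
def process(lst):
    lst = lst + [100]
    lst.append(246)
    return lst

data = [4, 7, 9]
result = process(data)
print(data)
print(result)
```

Key concept: rebinding parameter vs mutation.
Step by step:
`data = [4, 7, 9]` → data = [4, 7, 9]
`result = process(data)` → result = [4, 7, 9, 100, 246]
`print(data)` → prints [4, 7, 9]
`print(result)` → prints [4, 7, 9, 100, 246]

Answer:
[4, 7, 9]
[4, 7, 9, 100, 246]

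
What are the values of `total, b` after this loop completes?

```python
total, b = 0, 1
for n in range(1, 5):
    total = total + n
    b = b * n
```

Sum and factorial of 1 to 4
`total, b` takes the values: (0, 1) → (1, 1) → (3, 1) → (3, 2) → (6, 2) → (6, 6) → (10, 6) → (10, 24)

Answer: 10, 24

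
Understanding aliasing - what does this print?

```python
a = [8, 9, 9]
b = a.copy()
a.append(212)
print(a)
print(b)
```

Key concept: list.copy() creates independent copy.
Step by step:
`a = [8, 9, 9]` → a = [8, 9, 9]
`b = a.copy()` → b = [8, 9, 9]
`a.append(212)` → a = [8, 9, 9, 212]
`print(a)` → prints [8, 9, 9, 212]
`print(b)` → prints [8, 9, 9]

Answer:
[8, 9, 9, 212]
[8, 9, 9]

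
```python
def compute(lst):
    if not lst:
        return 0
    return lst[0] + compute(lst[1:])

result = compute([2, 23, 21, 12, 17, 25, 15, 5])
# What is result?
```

2 + 23 + 21 + 12 + 17 + 25 + 15 + 5 + 0 = 120

Answer: 120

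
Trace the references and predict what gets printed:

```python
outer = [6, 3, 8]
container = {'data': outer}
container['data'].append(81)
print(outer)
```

Key concept: dict holds reference to list.
Step by step:
`outer = [6, 3, 8]` → outer = [6, 3, 8]
`container = {'data': outer}` → container = {'data': [6, 3, 8]}
`container['data'].append(81)` → outer = [6, 3, 8, 81]; container = {'data': [6, 3, 8, 81]}
`print(outer)` → prints [6, 3, 8, 81]

Answer: [6, 3, 8, 81]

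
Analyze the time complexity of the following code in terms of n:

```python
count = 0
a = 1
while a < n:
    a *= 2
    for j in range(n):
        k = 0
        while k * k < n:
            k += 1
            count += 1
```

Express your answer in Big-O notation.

Each loop level contributes: log n × n × √n. Multiplying the contributions gives O(n√n log n).

Answer: O(n√n log n)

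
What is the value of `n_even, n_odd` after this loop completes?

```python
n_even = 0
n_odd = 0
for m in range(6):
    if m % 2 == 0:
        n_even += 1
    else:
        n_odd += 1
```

Count evens and odds in range(6)
`n_even, n_odd` takes the values: (0, 0) → (1, 0) → (1, 1) → (2, 1) → (2, 2) → (3, 2) → (3, 3)

Answer: 3, 3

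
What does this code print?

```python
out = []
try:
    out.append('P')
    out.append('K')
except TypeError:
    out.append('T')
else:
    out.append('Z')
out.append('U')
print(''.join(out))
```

Execution trace: 'P' (try body) → 'K' (try body, no exception) → 'Z' (else) → 'U' (after the try/except). Output: PKZU

Answer: PKZU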